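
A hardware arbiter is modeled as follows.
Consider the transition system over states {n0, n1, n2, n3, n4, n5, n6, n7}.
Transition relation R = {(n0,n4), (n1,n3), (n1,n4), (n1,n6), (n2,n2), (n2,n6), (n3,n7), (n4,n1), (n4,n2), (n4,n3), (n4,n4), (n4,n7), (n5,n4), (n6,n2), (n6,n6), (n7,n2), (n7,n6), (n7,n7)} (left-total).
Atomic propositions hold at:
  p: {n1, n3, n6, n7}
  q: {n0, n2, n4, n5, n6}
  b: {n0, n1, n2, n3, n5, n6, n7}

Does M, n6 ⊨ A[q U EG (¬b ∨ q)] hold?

Yes

Sat(¬b) = {n4}
Sat(¬b ∨ q) = {n0, n2, n4, n5, n6}
EG (¬b ∨ q): greatest fixpoint, start Z0 = {n0, n2, n4, n5, n6}, keep only states in Sat with some successor in Z. Already a fixed point.
Sat(EG (¬b ∨ q)) = {n0, n2, n4, n5, n6}
A[q U EG (¬b ∨ q)]: least fixpoint, start Z0 = Sat(EG (¬b ∨ q)) = {n0, n2, n4, n5, n6}, add states in Sat(q) with every successor in Z. Already a fixed point.
Sat(A[q U EG (¬b ∨ q)]) = {n0, n2, n4, n5, n6}
n6 ∈ Sat(A[q U EG (¬b ∨ q)]) = {n0, n2, n4, n5, n6}, so the formula holds at n6.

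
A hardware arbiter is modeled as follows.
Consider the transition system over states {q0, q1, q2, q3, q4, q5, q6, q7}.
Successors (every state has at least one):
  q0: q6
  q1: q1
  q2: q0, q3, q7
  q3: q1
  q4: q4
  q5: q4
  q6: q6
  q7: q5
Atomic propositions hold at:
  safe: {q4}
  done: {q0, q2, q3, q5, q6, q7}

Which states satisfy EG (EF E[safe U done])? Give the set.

{q0, q2, q6}

E[safe U done]: least fixpoint, start Z0 = Sat(done) = {q0, q2, q3, q5, q6, q7}, add states in Sat(safe) with some successor in Z. Already a fixed point.
Sat(E[safe U done]) = {q0, q2, q3, q5, q6, q7}
EF E[safe U done]: least fixpoint, start Z0 = {q0, q2, q3, q5, q6, q7}, add states with some successor in Z. Already a fixed point.
Sat(EF E[safe U done]) = {q0, q2, q3, q5, q6, q7}
EG (EF E[safe U done]): greatest fixpoint, start Z0 = {q0, q2, q3, q5, q6, q7}, keep only states in Sat with some successor in Z. Z1 = {q0, q2, q6, q7}; Z2 = {q0, q2, q6}; fixed.
Sat(EG (EF E[safe U done])) = {q0, q2, q6}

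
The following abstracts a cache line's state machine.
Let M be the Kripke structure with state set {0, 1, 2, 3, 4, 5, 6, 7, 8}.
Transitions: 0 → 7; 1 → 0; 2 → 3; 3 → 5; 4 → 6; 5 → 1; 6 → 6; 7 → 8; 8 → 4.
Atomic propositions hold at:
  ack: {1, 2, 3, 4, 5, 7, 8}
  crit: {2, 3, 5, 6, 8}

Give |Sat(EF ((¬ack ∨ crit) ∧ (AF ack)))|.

Sat(¬ack) = {0, 6}
Sat(¬ack ∨ crit) = {0, 2, 3, 5, 6, 8}
AF ack: least fixpoint, start Z0 = {1, 2, 3, 4, 5, 7, 8}, add states with every successor in Z. Z1 = {0, 1, 2, 3, 4, 5, 7, 8}; fixed.
Sat(AF ack) = {0, 1, 2, 3, 4, 5, 7, 8}
Sat((¬ack ∨ crit) ∧ (AF ack)) = {0, 2, 3, 5, 8}
EF ((¬ack ∨ crit) ∧ (AF ack)): least fixpoint, start Z0 = {0, 2, 3, 5, 8}, add states with some successor in Z. Z1 = {0, 1, 2, 3, 5, 7, 8}; fixed.
Sat(EF ((¬ack ∨ crit) ∧ (AF ack))) = {0, 1, 2, 3, 5, 7, 8}
|Sat(EF ((¬ack ∨ crit) ∧ (AF ack)))| = |{0, 1, 2, 3, 5, 7, 8}| = 7.

7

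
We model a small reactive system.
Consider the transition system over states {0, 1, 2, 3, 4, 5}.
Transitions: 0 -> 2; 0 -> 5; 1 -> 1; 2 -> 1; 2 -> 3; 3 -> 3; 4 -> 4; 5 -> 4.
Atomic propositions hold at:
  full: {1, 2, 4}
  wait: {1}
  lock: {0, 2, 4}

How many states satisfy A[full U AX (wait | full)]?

3

Sat(wait | full) = {1, 2, 4}
Sat(AX (wait | full)) = {s : every successor in {1, 2, 4}} = {1, 4, 5}
A[full U AX (wait | full)]: least fixpoint, start Z0 = Sat(AX (wait | full)) = {1, 4, 5}, add states in Sat(full) with every successor in Z. Already a fixed point.
Sat(A[full U AX (wait | full)]) = {1, 4, 5}
|Sat(A[full U AX (wait | full)])| = |{1, 4, 5}| = 3.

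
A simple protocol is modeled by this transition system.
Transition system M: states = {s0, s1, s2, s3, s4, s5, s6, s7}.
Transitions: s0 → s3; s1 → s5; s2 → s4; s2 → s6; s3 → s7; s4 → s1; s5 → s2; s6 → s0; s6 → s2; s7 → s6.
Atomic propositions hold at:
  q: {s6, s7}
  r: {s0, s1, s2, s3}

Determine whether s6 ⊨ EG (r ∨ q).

Sat(r ∨ q) = {s0, s1, s2, s3, s6, s7}
EG (r ∨ q): greatest fixpoint, start Z0 = {s0, s1, s2, s3, s6, s7}, keep only states in Sat with some successor in Z. Z1 = {s0, s2, s3, s6, s7}; fixed.
Sat(EG (r ∨ q)) = {s0, s2, s3, s6, s7}
s6 ∈ Sat(EG (r ∨ q)) = {s0, s2, s3, s6, s7}, so the formula holds at s6.

Yes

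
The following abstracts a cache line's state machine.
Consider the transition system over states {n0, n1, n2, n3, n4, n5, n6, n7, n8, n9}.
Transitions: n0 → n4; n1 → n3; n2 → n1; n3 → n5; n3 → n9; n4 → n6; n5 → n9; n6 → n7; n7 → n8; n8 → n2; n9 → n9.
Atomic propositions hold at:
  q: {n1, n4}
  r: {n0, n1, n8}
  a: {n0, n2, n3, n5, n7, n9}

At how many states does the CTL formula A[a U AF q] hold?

7

AF q: least fixpoint, start Z0 = {n1, n4}, add states with every successor in Z. Z1 = {n0, n1, n2, n4}; Z2 = {n0, n1, n2, n4, n8}; Z3 = {n0, n1, n2, n4, n7, n8}; Z4 = {n0, n1, n2, n4, n6, n7, n8}; fixed.
Sat(AF q) = {n0, n1, n2, n4, n6, n7, n8}
A[a U AF q]: least fixpoint, start Z0 = Sat(AF q) = {n0, n1, n2, n4, n6, n7, n8}, add states in Sat(a) with every successor in Z. Already a fixed point.
Sat(A[a U AF q]) = {n0, n1, n2, n4, n6, n7, n8}
|Sat(A[a U AF q])| = |{n0, n1, n2, n4, n6, n7, n8}| = 7.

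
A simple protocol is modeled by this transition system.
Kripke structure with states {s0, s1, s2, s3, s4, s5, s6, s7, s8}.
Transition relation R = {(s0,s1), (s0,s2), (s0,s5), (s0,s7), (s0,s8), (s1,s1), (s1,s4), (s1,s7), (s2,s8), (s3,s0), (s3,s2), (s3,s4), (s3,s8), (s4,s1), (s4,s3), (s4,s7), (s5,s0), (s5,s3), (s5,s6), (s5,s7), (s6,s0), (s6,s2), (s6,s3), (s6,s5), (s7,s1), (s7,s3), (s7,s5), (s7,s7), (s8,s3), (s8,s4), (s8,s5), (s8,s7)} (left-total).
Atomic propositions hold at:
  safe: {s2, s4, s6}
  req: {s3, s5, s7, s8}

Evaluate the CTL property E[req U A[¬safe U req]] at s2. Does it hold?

Sat(¬safe) = {s0, s1, s3, s5, s7, s8}
A[¬safe U req]: least fixpoint, start Z0 = Sat(req) = {s3, s5, s7, s8}, add states in Sat(¬safe) with every successor in Z. Already a fixed point.
Sat(A[¬safe U req]) = {s3, s5, s7, s8}
E[req U A[¬safe U req]]: least fixpoint, start Z0 = Sat(A[¬safe U req]) = {s3, s5, s7, s8}, add states in Sat(req) with some successor in Z. Already a fixed point.
Sat(E[req U A[¬safe U req]]) = {s3, s5, s7, s8}
s2 ∉ Sat(E[req U A[¬safe U req]]) = {s3, s5, s7, s8}, so the formula does not hold at s2.

No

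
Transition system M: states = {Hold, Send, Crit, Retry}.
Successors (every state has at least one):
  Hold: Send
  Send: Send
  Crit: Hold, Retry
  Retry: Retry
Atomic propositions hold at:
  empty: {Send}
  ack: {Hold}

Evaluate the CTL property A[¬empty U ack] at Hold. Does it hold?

Yes

Sat(¬empty) = {Hold, Crit, Retry}
A[¬empty U ack]: least fixpoint, start Z0 = Sat(ack) = {Hold}, add states in Sat(¬empty) with every successor in Z. Already a fixed point.
Sat(A[¬empty U ack]) = {Hold}
Hold ∈ Sat(A[¬empty U ack]) = {Hold}, so the formula holds at Hold.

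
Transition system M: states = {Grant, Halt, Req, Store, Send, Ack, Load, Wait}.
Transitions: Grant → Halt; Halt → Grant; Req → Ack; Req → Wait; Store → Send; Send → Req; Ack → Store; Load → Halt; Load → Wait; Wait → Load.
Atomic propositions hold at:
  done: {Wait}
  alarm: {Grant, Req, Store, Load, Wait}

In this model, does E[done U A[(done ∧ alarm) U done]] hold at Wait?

Yes

Sat(done ∧ alarm) = {Wait}
A[(done ∧ alarm) U done]: least fixpoint, start Z0 = Sat(done) = {Wait}, add states in Sat(done ∧ alarm) with every successor in Z. Already a fixed point.
Sat(A[(done ∧ alarm) U done]) = {Wait}
E[done U A[(done ∧ alarm) U done]]: least fixpoint, start Z0 = Sat(A[(done ∧ alarm) U done]) = {Wait}, add states in Sat(done) with some successor in Z. Already a fixed point.
Sat(E[done U A[(done ∧ alarm) U done]]) = {Wait}
Wait ∈ Sat(E[done U A[(done ∧ alarm) U done]]) = {Wait}, so the formula holds at Wait.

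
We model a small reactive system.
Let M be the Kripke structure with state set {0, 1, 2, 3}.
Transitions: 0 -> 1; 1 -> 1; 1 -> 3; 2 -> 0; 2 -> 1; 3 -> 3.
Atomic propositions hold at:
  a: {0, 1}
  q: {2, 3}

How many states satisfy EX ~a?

Sat(~a) = {2, 3}
Sat(EX ~a) = {s : some successor in {2, 3}} = {1, 3}
|Sat(EX ~a)| = |{1, 3}| = 2.

2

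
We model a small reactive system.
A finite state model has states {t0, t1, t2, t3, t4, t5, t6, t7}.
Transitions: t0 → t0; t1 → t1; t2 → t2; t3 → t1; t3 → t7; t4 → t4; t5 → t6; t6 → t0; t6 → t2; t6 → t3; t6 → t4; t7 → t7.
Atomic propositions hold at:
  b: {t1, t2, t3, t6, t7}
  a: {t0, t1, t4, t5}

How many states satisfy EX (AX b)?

Sat(AX b) = {s : every successor in {t1, t2, t3, t6, t7}} = {t1, t2, t3, t5, t7}
Sat(EX (AX b)) = {s : some successor in {t1, t2, t3, t5, t7}} = {t1, t2, t3, t6, t7}
|Sat(EX (AX b))| = |{t1, t2, t3, t6, t7}| = 5.

5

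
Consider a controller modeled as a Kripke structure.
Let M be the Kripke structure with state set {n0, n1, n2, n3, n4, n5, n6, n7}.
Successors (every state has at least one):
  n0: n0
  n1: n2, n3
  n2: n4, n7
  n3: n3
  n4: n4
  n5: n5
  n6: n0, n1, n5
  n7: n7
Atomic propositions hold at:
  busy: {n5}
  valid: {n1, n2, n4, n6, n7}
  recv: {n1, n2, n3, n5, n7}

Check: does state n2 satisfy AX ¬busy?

Yes

Sat(¬busy) = {n0, n1, n2, n3, n4, n6, n7}
Sat(AX ¬busy) = {s : every successor in {n0, n1, n2, n3, n4, n6, n7}} = {n0, n1, n2, n3, n4, n7}
n2 ∈ Sat(AX ¬busy) = {n0, n1, n2, n3, n4, n7}, so the formula holds at n2.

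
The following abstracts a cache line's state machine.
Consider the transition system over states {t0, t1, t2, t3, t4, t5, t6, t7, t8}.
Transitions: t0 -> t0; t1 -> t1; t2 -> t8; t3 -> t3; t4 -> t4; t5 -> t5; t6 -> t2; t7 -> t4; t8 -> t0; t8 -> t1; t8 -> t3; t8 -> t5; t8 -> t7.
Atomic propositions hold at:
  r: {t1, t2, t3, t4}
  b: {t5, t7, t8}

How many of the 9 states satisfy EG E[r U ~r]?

5

Sat(~r) = {t0, t5, t6, t7, t8}
E[r U ~r]: least fixpoint, start Z0 = Sat(~r) = {t0, t5, t6, t7, t8}, add states in Sat(r) with some successor in Z. Z1 = {t0, t2, t5, t6, t7, t8}; fixed.
Sat(E[r U ~r]) = {t0, t2, t5, t6, t7, t8}
EG E[r U ~r]: greatest fixpoint, start Z0 = {t0, t2, t5, t6, t7, t8}, keep only states in Sat with some successor in Z. Z1 = {t0, t2, t5, t6, t8}; fixed.
Sat(EG E[r U ~r]) = {t0, t2, t5, t6, t8}
|Sat(EG E[r U ~r])| = |{t0, t2, t5, t6, t8}| = 5.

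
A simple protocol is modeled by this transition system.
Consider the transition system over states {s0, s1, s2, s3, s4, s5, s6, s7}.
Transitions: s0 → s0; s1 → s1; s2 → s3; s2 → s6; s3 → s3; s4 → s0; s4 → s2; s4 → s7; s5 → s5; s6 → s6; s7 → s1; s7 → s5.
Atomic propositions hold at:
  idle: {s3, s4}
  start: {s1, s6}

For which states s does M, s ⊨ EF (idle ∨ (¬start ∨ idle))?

{s0, s2, s3, s4, s5, s7}

Sat(¬start) = {s0, s2, s3, s4, s5, s7}
Sat(¬start ∨ idle) = {s0, s2, s3, s4, s5, s7}
Sat(idle ∨ (¬start ∨ idle)) = {s0, s2, s3, s4, s5, s7}
EF (idle ∨ (¬start ∨ idle)): least fixpoint, start Z0 = {s0, s2, s3, s4, s5, s7}, add states with some successor in Z. Already a fixed point.
Sat(EF (idle ∨ (¬start ∨ idle))) = {s0, s2, s3, s4, s5, s7}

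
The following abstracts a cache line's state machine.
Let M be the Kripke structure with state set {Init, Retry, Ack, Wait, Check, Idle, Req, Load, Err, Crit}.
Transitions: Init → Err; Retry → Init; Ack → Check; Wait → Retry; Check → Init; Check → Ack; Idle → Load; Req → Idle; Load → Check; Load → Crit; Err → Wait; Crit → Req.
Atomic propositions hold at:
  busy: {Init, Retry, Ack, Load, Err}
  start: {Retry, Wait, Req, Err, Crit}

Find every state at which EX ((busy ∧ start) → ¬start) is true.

Sat(busy ∧ start) = {Retry, Err}
Sat(¬start) = {Init, Ack, Check, Idle, Load}
Sat((busy ∧ start) → ¬start) = {Init, Ack, Wait, Check, Idle, Req, Load, Crit}
Sat(EX ((busy ∧ start) → ¬start)) = {s : some successor in {Init, Ack, Wait, Check, Idle, Req, Load, Crit}} = {Retry, Ack, Check, Idle, Req, Load, Err, Crit}

{Retry, Ack, Check, Idle, Req, Load, Err, Crit}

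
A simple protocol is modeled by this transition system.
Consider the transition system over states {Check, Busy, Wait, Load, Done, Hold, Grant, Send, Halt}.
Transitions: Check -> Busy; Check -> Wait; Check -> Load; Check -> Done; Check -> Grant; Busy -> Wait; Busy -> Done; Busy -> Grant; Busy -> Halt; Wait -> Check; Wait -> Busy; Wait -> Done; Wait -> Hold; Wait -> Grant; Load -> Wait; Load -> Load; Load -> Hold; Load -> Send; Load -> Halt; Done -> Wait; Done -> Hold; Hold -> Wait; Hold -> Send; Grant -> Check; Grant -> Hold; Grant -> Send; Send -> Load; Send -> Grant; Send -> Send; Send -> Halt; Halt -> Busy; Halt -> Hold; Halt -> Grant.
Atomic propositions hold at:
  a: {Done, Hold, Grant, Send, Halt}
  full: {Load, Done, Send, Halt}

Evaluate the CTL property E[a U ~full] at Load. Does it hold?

No

Sat(~full) = {Check, Busy, Wait, Hold, Grant}
E[a U ~full]: least fixpoint, start Z0 = Sat(~full) = {Check, Busy, Wait, Hold, Grant}, add states in Sat(a) with some successor in Z. Z1 = {Check, Busy, Wait, Done, Hold, Grant, Send, Halt}; fixed.
Sat(E[a U ~full]) = {Check, Busy, Wait, Done, Hold, Grant, Send, Halt}
Load ∉ Sat(E[a U ~full]) = {Check, Busy, Wait, Done, Hold, Grant, Send, Halt}, so the formula does not hold at Load.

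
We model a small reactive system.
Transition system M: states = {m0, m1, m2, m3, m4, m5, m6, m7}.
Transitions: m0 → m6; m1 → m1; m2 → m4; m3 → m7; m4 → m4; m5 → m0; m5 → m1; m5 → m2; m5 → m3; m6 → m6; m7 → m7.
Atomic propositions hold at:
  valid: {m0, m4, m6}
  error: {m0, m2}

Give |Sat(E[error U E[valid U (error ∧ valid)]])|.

1

Sat(error ∧ valid) = {m0}
E[valid U (error ∧ valid)]: least fixpoint, start Z0 = Sat((error ∧ valid)) = {m0}, add states in Sat(valid) with some successor in Z. Already a fixed point.
Sat(E[valid U (error ∧ valid)]) = {m0}
E[error U E[valid U (error ∧ valid)]]: least fixpoint, start Z0 = Sat(E[valid U (error ∧ valid)]) = {m0}, add states in Sat(error) with some successor in Z. Already a fixed point.
Sat(E[error U E[valid U (error ∧ valid)]]) = {m0}
|Sat(E[error U E[valid U (error ∧ valid)]])| = |{m0}| = 1.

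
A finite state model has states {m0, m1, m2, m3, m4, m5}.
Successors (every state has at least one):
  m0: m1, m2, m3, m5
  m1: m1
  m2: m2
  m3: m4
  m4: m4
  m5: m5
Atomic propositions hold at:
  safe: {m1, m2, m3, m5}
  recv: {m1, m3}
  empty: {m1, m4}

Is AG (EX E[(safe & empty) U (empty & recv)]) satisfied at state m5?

Sat(safe & empty) = {m1}
Sat(empty & recv) = {m1}
E[(safe & empty) U (empty & recv)]: least fixpoint, start Z0 = Sat((empty & recv)) = {m1}, add states in Sat(safe & empty) with some successor in Z. Already a fixed point.
Sat(E[(safe & empty) U (empty & recv)]) = {m1}
Sat(EX E[(safe & empty) U (empty & recv)]) = {s : some successor in {m1}} = {m0, m1}
AG (EX E[(safe & empty) U (empty & recv)]): greatest fixpoint, start Z0 = {m0, m1}, keep only states in Sat with every successor in Z. Z1 = {m1}; fixed.
Sat(AG (EX E[(safe & empty) U (empty & recv)])) = {m1}
m5 ∉ Sat(AG (EX E[(safe & empty) U (empty & recv)])) = {m1}, so the formula does not hold at m5.

No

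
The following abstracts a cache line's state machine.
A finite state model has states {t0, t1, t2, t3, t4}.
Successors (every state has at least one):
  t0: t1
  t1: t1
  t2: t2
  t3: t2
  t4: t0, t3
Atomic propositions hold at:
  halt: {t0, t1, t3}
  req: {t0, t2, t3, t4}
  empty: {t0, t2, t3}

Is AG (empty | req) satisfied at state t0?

Sat(empty | req) = {t0, t2, t3, t4}
AG (empty | req): greatest fixpoint, start Z0 = {t0, t2, t3, t4}, keep only states in Sat with every successor in Z. Z1 = {t2, t3, t4}; Z2 = {t2, t3}; fixed.
Sat(AG (empty | req)) = {t2, t3}
t0 ∉ Sat(AG (empty | req)) = {t2, t3}, so the formula does not hold at t0.

No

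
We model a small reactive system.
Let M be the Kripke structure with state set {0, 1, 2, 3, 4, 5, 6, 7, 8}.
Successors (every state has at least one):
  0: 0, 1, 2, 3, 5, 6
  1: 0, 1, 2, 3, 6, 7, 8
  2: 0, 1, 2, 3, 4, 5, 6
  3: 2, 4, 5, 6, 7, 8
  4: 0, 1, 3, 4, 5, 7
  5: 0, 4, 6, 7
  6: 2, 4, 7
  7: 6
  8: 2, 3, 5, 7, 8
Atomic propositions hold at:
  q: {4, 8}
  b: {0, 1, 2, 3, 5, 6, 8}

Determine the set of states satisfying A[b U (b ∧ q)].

{8}

Sat(b ∧ q) = {8}
A[b U (b ∧ q)]: least fixpoint, start Z0 = Sat((b ∧ q)) = {8}, add states in Sat(b) with every successor in Z. Already a fixed point.
Sat(A[b U (b ∧ q)]) = {8}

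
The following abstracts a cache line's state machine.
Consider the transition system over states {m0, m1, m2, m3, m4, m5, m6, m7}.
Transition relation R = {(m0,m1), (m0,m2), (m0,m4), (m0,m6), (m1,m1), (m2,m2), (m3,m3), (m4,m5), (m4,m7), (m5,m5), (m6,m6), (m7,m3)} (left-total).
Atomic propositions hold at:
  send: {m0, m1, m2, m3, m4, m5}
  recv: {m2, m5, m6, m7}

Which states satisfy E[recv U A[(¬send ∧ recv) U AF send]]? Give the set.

{m0, m1, m2, m3, m4, m5, m7}

Sat(¬send) = {m6, m7}
Sat(¬send ∧ recv) = {m6, m7}
AF send: least fixpoint, start Z0 = {m0, m1, m2, m3, m4, m5}, add states with every successor in Z. Z1 = {m0, m1, m2, m3, m4, m5, m7}; fixed.
Sat(AF send) = {m0, m1, m2, m3, m4, m5, m7}
A[(¬send ∧ recv) U AF send]: least fixpoint, start Z0 = Sat(AF send) = {m0, m1, m2, m3, m4, m5, m7}, add states in Sat(¬send ∧ recv) with every successor in Z. Already a fixed point.
Sat(A[(¬send ∧ recv) U AF send]) = {m0, m1, m2, m3, m4, m5, m7}
E[recv U A[(¬send ∧ recv) U AF send]]: least fixpoint, start Z0 = Sat(A[(¬send ∧ recv) U AF send]) = {m0, m1, m2, m3, m4, m5, m7}, add states in Sat(recv) with some successor in Z. Already a fixed point.
Sat(E[recv U A[(¬send ∧ recv) U AF send]]) = {m0, m1, m2, m3, m4, m5, m7}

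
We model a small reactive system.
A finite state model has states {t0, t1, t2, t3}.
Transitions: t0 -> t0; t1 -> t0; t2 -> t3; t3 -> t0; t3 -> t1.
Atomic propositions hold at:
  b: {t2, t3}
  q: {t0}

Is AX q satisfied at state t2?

No

Sat(AX q) = {s : every successor in {t0}} = {t0, t1}
t2 ∉ Sat(AX q) = {t0, t1}, so the formula does not hold at t2.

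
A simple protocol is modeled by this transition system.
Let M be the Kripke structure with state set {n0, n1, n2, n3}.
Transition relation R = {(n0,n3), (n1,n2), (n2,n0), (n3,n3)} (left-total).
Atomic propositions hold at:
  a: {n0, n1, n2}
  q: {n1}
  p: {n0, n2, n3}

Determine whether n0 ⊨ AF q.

AF q: least fixpoint, start Z0 = {n1}, add states with every successor in Z. Already a fixed point.
Sat(AF q) = {n1}
n0 ∉ Sat(AF q) = {n1}, so the formula does not hold at n0.

No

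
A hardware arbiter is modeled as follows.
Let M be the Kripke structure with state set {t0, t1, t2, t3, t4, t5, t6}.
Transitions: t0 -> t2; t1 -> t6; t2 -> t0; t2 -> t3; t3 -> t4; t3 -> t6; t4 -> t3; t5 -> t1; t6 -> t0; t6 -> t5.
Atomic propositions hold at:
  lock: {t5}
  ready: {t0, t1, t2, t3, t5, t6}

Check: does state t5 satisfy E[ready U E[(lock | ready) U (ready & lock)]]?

Yes

Sat(lock | ready) = {t0, t1, t2, t3, t5, t6}
Sat(ready & lock) = {t5}
E[(lock | ready) U (ready & lock)]: least fixpoint, start Z0 = Sat((ready & lock)) = {t5}, add states in Sat(lock | ready) with some successor in Z. Z1 = {t5, t6}; Z2 = {t1, t3, t5, t6}; Z3 = {t1, t2, t3, t5, t6}; Z4 = {t0, t1, t2, t3, t5, t6}; fixed.
Sat(E[(lock | ready) U (ready & lock)]) = {t0, t1, t2, t3, t5, t6}
E[ready U E[(lock | ready) U (ready & lock)]]: least fixpoint, start Z0 = Sat(E[(lock | ready) U (ready & lock)]) = {t0, t1, t2, t3, t5, t6}, add states in Sat(ready) with some successor in Z. Already a fixed point.
Sat(E[ready U E[(lock | ready) U (ready & lock)]]) = {t0, t1, t2, t3, t5, t6}
t5 ∈ Sat(E[ready U E[(lock | ready) U (ready & lock)]]) = {t0, t1, t2, t3, t5, t6}, so the formula holds at t5.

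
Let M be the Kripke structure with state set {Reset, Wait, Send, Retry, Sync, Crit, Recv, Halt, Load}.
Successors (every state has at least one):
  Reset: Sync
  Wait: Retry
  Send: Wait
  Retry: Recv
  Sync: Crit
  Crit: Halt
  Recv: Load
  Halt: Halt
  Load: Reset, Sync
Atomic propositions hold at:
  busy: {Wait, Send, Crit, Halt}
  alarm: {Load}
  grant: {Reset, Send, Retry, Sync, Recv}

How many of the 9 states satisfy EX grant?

Sat(EX grant) = {s : some successor in {Reset, Send, Retry, Sync, Recv}} = {Reset, Wait, Retry, Load}
|Sat(EX grant)| = |{Reset, Wait, Retry, Load}| = 4.

4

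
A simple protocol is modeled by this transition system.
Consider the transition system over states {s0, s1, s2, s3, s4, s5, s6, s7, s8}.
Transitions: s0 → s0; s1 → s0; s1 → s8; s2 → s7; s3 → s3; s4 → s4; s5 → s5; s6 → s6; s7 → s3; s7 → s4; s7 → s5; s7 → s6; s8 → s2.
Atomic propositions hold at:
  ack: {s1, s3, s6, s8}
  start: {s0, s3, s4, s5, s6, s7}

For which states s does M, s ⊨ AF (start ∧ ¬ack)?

{s0, s1, s2, s4, s5, s7, s8}

Sat(¬ack) = {s0, s2, s4, s5, s7}
Sat(start ∧ ¬ack) = {s0, s4, s5, s7}
AF (start ∧ ¬ack): least fixpoint, start Z0 = {s0, s4, s5, s7}, add states with every successor in Z. Z1 = {s0, s2, s4, s5, s7}; Z2 = {s0, s2, s4, s5, s7, s8}; Z3 = {s0, s1, s2, s4, s5, s7, s8}; fixed.
Sat(AF (start ∧ ¬ack)) = {s0, s1, s2, s4, s5, s7, s8}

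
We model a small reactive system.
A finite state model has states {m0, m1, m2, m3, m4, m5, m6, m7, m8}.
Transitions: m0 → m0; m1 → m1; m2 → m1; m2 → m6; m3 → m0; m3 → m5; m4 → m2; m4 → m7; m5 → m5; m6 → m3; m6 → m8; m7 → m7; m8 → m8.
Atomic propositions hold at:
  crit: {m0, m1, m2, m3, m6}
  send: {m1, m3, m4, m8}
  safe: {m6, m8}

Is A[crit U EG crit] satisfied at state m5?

No

EG crit: greatest fixpoint, start Z0 = {m0, m1, m2, m3, m6}, keep only states in Sat with some successor in Z. Already a fixed point.
Sat(EG crit) = {m0, m1, m2, m3, m6}
A[crit U EG crit]: least fixpoint, start Z0 = Sat(EG crit) = {m0, m1, m2, m3, m6}, add states in Sat(crit) with every successor in Z. Already a fixed point.
Sat(A[crit U EG crit]) = {m0, m1, m2, m3, m6}
m5 ∉ Sat(A[crit U EG crit]) = {m0, m1, m2, m3, m6}, so the formula does not hold at m5.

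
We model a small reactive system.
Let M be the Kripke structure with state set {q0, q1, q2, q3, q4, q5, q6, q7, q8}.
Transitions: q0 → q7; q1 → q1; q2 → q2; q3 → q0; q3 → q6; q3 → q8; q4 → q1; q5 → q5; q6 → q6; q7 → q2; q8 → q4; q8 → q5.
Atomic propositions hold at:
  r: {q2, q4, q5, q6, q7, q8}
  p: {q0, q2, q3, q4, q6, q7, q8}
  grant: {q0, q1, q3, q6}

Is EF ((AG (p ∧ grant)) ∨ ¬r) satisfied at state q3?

Sat(p ∧ grant) = {q0, q3, q6}
AG (p ∧ grant): greatest fixpoint, start Z0 = {q0, q3, q6}, keep only states in Sat with every successor in Z. Z1 = {q6}; fixed.
Sat(AG (p ∧ grant)) = {q6}
Sat(¬r) = {q0, q1, q3}
Sat((AG (p ∧ grant)) ∨ ¬r) = {q0, q1, q3, q6}
EF ((AG (p ∧ grant)) ∨ ¬r): least fixpoint, start Z0 = {q0, q1, q3, q6}, add states with some successor in Z. Z1 = {q0, q1, q3, q4, q6}; Z2 = {q0, q1, q3, q4, q6, q8}; fixed.
Sat(EF ((AG (p ∧ grant)) ∨ ¬r)) = {q0, q1, q3, q4, q6, q8}
q3 ∈ Sat(EF ((AG (p ∧ grant)) ∨ ¬r)) = {q0, q1, q3, q4, q6, q8}, so the formula holds at q3.

Yes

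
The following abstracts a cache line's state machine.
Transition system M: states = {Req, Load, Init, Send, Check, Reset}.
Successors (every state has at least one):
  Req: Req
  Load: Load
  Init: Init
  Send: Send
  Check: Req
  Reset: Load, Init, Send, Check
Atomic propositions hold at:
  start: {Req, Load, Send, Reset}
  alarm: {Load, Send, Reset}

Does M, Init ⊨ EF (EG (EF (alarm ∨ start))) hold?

Sat(alarm ∨ start) = {Req, Load, Send, Reset}
EF (alarm ∨ start): least fixpoint, start Z0 = {Req, Load, Send, Reset}, add states with some successor in Z. Z1 = {Req, Load, Send, Check, Reset}; fixed.
Sat(EF (alarm ∨ start)) = {Req, Load, Send, Check, Reset}
EG (EF (alarm ∨ start)): greatest fixpoint, start Z0 = {Req, Load, Send, Check, Reset}, keep only states in Sat with some successor in Z. Already a fixed point.
Sat(EG (EF (alarm ∨ start))) = {Req, Load, Send, Check, Reset}
EF (EG (EF (alarm ∨ start))): least fixpoint, start Z0 = {Req, Load, Send, Check, Reset}, add states with some successor in Z. Already a fixed point.
Sat(EF (EG (EF (alarm ∨ start)))) = {Req, Load, Send, Check, Reset}
Init ∉ Sat(EF (EG (EF (alarm ∨ start)))) = {Req, Load, Send, Check, Reset}, so the formula does not hold at Init.

No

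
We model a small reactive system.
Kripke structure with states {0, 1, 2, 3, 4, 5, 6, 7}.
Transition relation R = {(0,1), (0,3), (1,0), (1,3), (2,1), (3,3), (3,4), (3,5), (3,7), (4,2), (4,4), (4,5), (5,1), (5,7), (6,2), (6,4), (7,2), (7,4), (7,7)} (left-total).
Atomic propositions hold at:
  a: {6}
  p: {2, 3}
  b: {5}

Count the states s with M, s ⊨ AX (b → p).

6

Sat(b → p) = {0, 1, 2, 3, 4, 6, 7}
Sat(AX (b → p)) = {s : every successor in {0, 1, 2, 3, 4, 6, 7}} = {0, 1, 2, 5, 6, 7}
|Sat(AX (b → p))| = |{0, 1, 2, 5, 6, 7}| = 6.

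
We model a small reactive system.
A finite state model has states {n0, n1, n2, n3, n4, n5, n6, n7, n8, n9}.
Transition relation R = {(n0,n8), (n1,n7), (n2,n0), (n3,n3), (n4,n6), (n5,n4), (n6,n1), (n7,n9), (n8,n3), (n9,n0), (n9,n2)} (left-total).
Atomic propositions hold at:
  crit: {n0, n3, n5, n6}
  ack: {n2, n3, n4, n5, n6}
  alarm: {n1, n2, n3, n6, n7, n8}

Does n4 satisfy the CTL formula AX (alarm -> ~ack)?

Sat(~ack) = {n0, n1, n7, n8, n9}
Sat(alarm -> ~ack) = {n0, n1, n4, n5, n7, n8, n9}
Sat(AX (alarm -> ~ack)) = {s : every successor in {n0, n1, n4, n5, n7, n8, n9}} = {n0, n1, n2, n5, n6, n7}
n4 ∉ Sat(AX (alarm -> ~ack)) = {n0, n1, n2, n5, n6, n7}, so the formula does not hold at n4.

No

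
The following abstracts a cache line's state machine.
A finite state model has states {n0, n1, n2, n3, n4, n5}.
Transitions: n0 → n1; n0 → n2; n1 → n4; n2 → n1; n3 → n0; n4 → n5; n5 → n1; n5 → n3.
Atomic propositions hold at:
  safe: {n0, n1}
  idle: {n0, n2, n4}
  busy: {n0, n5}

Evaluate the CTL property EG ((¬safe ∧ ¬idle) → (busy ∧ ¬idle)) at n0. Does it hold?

Yes

Sat(¬safe) = {n2, n3, n4, n5}
Sat(¬idle) = {n1, n3, n5}
Sat(¬safe ∧ ¬idle) = {n3, n5}
Sat(busy ∧ ¬idle) = {n5}
Sat((¬safe ∧ ¬idle) → (busy ∧ ¬idle)) = {n0, n1, n2, n4, n5}
EG ((¬safe ∧ ¬idle) → (busy ∧ ¬idle)): greatest fixpoint, start Z0 = {n0, n1, n2, n4, n5}, keep only states in Sat with some successor in Z. Already a fixed point.
Sat(EG ((¬safe ∧ ¬idle) → (busy ∧ ¬idle))) = {n0, n1, n2, n4, n5}
n0 ∈ Sat(EG ((¬safe ∧ ¬idle) → (busy ∧ ¬idle))) = {n0, n1, n2, n4, n5}, so the formula holds at n0.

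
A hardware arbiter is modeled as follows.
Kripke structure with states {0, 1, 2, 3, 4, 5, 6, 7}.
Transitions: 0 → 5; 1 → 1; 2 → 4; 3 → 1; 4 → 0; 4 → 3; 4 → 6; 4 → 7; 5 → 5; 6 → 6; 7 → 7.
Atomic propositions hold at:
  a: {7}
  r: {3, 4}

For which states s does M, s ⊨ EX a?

Sat(EX a) = {s : some successor in {7}} = {4, 7}

{4, 7}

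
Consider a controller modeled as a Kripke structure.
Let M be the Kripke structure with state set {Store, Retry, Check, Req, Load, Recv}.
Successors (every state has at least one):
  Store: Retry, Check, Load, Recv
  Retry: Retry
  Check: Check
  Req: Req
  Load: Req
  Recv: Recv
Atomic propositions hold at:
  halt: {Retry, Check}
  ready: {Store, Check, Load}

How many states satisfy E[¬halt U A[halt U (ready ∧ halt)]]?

2

Sat(¬halt) = {Store, Req, Load, Recv}
Sat(ready ∧ halt) = {Check}
A[halt U (ready ∧ halt)]: least fixpoint, start Z0 = Sat((ready ∧ halt)) = {Check}, add states in Sat(halt) with every successor in Z. Already a fixed point.
Sat(A[halt U (ready ∧ halt)]) = {Check}
E[¬halt U A[halt U (ready ∧ halt)]]: least fixpoint, start Z0 = Sat(A[halt U (ready ∧ halt)]) = {Check}, add states in Sat(¬halt) with some successor in Z. Z1 = {Store, Check}; fixed.
Sat(E[¬halt U A[halt U (ready ∧ halt)]]) = {Store, Check}
|Sat(E[¬halt U A[halt U (ready ∧ halt)]])| = |{Store, Check}| = 2.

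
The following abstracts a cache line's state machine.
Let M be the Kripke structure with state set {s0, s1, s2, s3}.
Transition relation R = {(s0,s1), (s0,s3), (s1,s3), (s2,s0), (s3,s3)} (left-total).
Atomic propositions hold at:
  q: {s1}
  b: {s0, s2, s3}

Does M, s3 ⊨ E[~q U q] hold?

Sat(~q) = {s0, s2, s3}
E[~q U q]: least fixpoint, start Z0 = Sat(q) = {s1}, add states in Sat(~q) with some successor in Z. Z1 = {s0, s1}; Z2 = {s0, s1, s2}; fixed.
Sat(E[~q U q]) = {s0, s1, s2}
s3 ∉ Sat(E[~q U q]) = {s0, s1, s2}, so the formula does not hold at s3.

No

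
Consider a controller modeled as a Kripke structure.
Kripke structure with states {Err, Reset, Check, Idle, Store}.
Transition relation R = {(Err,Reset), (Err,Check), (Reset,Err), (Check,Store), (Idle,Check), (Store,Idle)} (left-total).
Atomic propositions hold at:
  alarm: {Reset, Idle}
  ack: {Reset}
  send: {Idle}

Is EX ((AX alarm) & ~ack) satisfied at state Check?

Yes

Sat(AX alarm) = {s : every successor in {Reset, Idle}} = {Store}
Sat(~ack) = {Err, Check, Idle, Store}
Sat((AX alarm) & ~ack) = {Store}
Sat(EX ((AX alarm) & ~ack)) = {s : some successor in {Store}} = {Check}
Check ∈ Sat(EX ((AX alarm) & ~ack)) = {Check}, so the formula holds at Check.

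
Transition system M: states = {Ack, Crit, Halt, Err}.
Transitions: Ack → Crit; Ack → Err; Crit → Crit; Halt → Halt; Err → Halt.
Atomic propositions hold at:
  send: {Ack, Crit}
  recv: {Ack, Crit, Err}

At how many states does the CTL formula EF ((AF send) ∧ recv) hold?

2

AF send: least fixpoint, start Z0 = {Ack, Crit}, add states with every successor in Z. Already a fixed point.
Sat(AF send) = {Ack, Crit}
Sat((AF send) ∧ recv) = {Ack, Crit}
EF ((AF send) ∧ recv): least fixpoint, start Z0 = {Ack, Crit}, add states with some successor in Z. Already a fixed point.
Sat(EF ((AF send) ∧ recv)) = {Ack, Crit}
|Sat(EF ((AF send) ∧ recv))| = |{Ack, Crit}| = 2.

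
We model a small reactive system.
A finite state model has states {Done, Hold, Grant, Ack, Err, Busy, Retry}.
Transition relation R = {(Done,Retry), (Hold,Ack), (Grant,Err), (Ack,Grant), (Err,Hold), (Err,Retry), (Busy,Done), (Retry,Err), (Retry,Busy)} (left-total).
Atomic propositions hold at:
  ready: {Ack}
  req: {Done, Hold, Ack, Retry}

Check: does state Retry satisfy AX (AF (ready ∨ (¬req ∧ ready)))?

Sat(¬req) = {Grant, Err, Busy}
Sat(¬req ∧ ready) = ∅
Sat(ready ∨ (¬req ∧ ready)) = {Ack}
AF (ready ∨ (¬req ∧ ready)): least fixpoint, start Z0 = {Ack}, add states with every successor in Z. Z1 = {Hold, Ack}; fixed.
Sat(AF (ready ∨ (¬req ∧ ready))) = {Hold, Ack}
Sat(AX (AF (ready ∨ (¬req ∧ ready)))) = {s : every successor in {Hold, Ack}} = {Hold}
Retry ∉ Sat(AX (AF (ready ∨ (¬req ∧ ready)))) = {Hold}, so the formula does not hold at Retry.

No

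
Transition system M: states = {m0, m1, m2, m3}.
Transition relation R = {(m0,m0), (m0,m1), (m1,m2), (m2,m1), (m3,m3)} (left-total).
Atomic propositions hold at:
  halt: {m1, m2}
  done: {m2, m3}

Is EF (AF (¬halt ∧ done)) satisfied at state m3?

Sat(¬halt) = {m0, m3}
Sat(¬halt ∧ done) = {m3}
AF (¬halt ∧ done): least fixpoint, start Z0 = {m3}, add states with every successor in Z. Already a fixed point.
Sat(AF (¬halt ∧ done)) = {m3}
EF (AF (¬halt ∧ done)): least fixpoint, start Z0 = {m3}, add states with some successor in Z. Already a fixed point.
Sat(EF (AF (¬halt ∧ done))) = {m3}
m3 ∈ Sat(EF (AF (¬halt ∧ done))) = {m3}, so the formula holds at m3.

Yes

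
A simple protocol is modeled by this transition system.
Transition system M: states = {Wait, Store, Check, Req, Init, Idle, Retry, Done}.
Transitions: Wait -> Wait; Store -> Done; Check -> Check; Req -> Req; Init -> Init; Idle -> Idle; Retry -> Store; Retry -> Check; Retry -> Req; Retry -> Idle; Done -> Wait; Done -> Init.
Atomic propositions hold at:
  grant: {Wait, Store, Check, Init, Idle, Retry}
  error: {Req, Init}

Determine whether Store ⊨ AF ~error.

Sat(~error) = {Wait, Store, Check, Idle, Retry, Done}
AF ~error: least fixpoint, start Z0 = {Wait, Store, Check, Idle, Retry, Done}, add states with every successor in Z. Already a fixed point.
Sat(AF ~error) = {Wait, Store, Check, Idle, Retry, Done}
Store ∈ Sat(AF ~error) = {Wait, Store, Check, Idle, Retry, Done}, so the formula holds at Store.

Yes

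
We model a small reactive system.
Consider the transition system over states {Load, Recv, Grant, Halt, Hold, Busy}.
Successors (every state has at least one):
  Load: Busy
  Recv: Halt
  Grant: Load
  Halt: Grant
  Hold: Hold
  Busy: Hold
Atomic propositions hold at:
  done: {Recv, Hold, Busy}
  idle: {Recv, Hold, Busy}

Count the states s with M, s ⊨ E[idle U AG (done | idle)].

Sat(done | idle) = {Recv, Hold, Busy}
AG (done | idle): greatest fixpoint, start Z0 = {Recv, Hold, Busy}, keep only states in Sat with every successor in Z. Z1 = {Hold, Busy}; fixed.
Sat(AG (done | idle)) = {Hold, Busy}
E[idle U AG (done | idle)]: least fixpoint, start Z0 = Sat(AG (done | idle)) = {Hold, Busy}, add states in Sat(idle) with some successor in Z. Already a fixed point.
Sat(E[idle U AG (done | idle)]) = {Hold, Busy}
|Sat(E[idle U AG (done | idle)])| = |{Hold, Busy}| = 2.

2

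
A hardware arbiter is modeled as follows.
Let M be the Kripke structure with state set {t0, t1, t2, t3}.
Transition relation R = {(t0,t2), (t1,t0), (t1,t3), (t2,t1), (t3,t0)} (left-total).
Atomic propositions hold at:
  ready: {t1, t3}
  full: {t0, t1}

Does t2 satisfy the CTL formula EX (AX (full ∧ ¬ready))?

Sat(¬ready) = {t0, t2}
Sat(full ∧ ¬ready) = {t0}
Sat(AX (full ∧ ¬ready)) = {s : every successor in {t0}} = {t3}
Sat(EX (AX (full ∧ ¬ready))) = {s : some successor in {t3}} = {t1}
t2 ∉ Sat(EX (AX (full ∧ ¬ready))) = {t1}, so the formula does not hold at t2.

No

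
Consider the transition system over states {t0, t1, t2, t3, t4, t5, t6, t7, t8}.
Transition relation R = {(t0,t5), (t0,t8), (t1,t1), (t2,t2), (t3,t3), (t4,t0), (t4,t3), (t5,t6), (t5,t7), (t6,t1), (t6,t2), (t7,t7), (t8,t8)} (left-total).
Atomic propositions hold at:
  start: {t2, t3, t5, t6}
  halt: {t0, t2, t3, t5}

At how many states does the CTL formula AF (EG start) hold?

EG start: greatest fixpoint, start Z0 = {t2, t3, t5, t6}, keep only states in Sat with some successor in Z. Already a fixed point.
Sat(EG start) = {t2, t3, t5, t6}
AF (EG start): least fixpoint, start Z0 = {t2, t3, t5, t6}, add states with every successor in Z. Already a fixed point.
Sat(AF (EG start)) = {t2, t3, t5, t6}
|Sat(AF (EG start))| = |{t2, t3, t5, t6}| = 4.

4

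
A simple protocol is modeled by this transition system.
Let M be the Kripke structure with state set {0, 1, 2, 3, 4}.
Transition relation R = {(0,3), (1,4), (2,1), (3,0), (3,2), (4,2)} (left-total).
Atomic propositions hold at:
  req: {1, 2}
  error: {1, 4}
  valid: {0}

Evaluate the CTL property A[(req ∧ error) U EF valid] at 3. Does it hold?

Yes

Sat(req ∧ error) = {1}
EF valid: least fixpoint, start Z0 = {0}, add states with some successor in Z. Z1 = {0, 3}; fixed.
Sat(EF valid) = {0, 3}
A[(req ∧ error) U EF valid]: least fixpoint, start Z0 = Sat(EF valid) = {0, 3}, add states in Sat(req ∧ error) with every successor in Z. Already a fixed point.
Sat(A[(req ∧ error) U EF valid]) = {0, 3}
3 ∈ Sat(A[(req ∧ error) U EF valid]) = {0, 3}, so the formula holds at 3.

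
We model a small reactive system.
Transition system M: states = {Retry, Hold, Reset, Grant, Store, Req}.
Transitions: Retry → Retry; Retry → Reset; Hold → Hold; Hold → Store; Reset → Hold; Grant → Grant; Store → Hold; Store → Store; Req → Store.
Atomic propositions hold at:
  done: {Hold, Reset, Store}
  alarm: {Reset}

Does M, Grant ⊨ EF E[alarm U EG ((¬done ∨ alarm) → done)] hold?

Sat(¬done) = {Retry, Grant, Req}
Sat(¬done ∨ alarm) = {Retry, Reset, Grant, Req}
Sat((¬done ∨ alarm) → done) = {Hold, Reset, Store}
EG ((¬done ∨ alarm) → done): greatest fixpoint, start Z0 = {Hold, Reset, Store}, keep only states in Sat with some successor in Z. Already a fixed point.
Sat(EG ((¬done ∨ alarm) → done)) = {Hold, Reset, Store}
E[alarm U EG ((¬done ∨ alarm) → done)]: least fixpoint, start Z0 = Sat(EG ((¬done ∨ alarm) → done)) = {Hold, Reset, Store}, add states in Sat(alarm) with some successor in Z. Already a fixed point.
Sat(E[alarm U EG ((¬done ∨ alarm) → done)]) = {Hold, Reset, Store}
EF E[alarm U EG ((¬done ∨ alarm) → done)]: least fixpoint, start Z0 = {Hold, Reset, Store}, add states with some successor in Z. Z1 = {Retry, Hold, Reset, Store, Req}; fixed.
Sat(EF E[alarm U EG ((¬done ∨ alarm) → done)]) = {Retry, Hold, Reset, Store, Req}
Grant ∉ Sat(EF E[alarm U EG ((¬done ∨ alarm) → done)]) = {Retry, Hold, Reset, Store, Req}, so the formula does not hold at Grant.

No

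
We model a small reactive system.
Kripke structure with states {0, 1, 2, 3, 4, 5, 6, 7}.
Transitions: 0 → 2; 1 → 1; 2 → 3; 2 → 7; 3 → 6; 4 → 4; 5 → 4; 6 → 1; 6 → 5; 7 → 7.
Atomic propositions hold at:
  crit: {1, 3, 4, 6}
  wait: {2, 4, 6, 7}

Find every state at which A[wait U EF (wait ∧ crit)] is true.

{0, 2, 3, 4, 5, 6}

Sat(wait ∧ crit) = {4, 6}
EF (wait ∧ crit): least fixpoint, start Z0 = {4, 6}, add states with some successor in Z. Z1 = {3, 4, 5, 6}; Z2 = {2, 3, 4, 5, 6}; Z3 = {0, 2, 3, 4, 5, 6}; fixed.
Sat(EF (wait ∧ crit)) = {0, 2, 3, 4, 5, 6}
A[wait U EF (wait ∧ crit)]: least fixpoint, start Z0 = Sat(EF (wait ∧ crit)) = {0, 2, 3, 4, 5, 6}, add states in Sat(wait) with every successor in Z. Already a fixed point.
Sat(A[wait U EF (wait ∧ crit)]) = {0, 2, 3, 4, 5, 6}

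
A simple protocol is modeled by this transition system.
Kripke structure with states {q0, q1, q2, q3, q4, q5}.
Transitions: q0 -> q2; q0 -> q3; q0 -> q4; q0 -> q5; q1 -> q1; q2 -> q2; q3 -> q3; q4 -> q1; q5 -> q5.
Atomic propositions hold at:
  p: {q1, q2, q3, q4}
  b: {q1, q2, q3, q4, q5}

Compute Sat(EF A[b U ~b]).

{q0}

Sat(~b) = {q0}
A[b U ~b]: least fixpoint, start Z0 = Sat(~b) = {q0}, add states in Sat(b) with every successor in Z. Already a fixed point.
Sat(A[b U ~b]) = {q0}
EF A[b U ~b]: least fixpoint, start Z0 = {q0}, add states with some successor in Z. Already a fixed point.
Sat(EF A[b U ~b]) = {q0}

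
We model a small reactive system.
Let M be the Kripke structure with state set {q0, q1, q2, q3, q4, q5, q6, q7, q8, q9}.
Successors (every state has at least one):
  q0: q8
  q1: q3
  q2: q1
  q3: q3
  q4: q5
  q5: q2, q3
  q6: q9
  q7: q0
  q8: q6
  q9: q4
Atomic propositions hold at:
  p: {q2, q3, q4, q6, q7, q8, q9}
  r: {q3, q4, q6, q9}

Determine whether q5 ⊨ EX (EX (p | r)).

Yes

Sat(p | r) = {q2, q3, q4, q6, q7, q8, q9}
Sat(EX (p | r)) = {s : some successor in {q2, q3, q4, q6, q7, q8, q9}} = {q0, q1, q3, q5, q6, q8, q9}
Sat(EX (EX (p | r))) = {s : some successor in {q0, q1, q3, q5, q6, q8, q9}} = {q0, q1, q2, q3, q4, q5, q6, q7, q8}
q5 ∈ Sat(EX (EX (p | r))) = {q0, q1, q2, q3, q4, q5, q6, q7, q8}, so the formula holds at q5.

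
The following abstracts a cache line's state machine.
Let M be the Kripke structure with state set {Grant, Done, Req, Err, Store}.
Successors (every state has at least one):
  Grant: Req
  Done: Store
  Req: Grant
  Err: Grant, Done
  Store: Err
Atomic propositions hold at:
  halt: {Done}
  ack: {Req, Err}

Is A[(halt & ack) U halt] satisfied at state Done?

Sat(halt & ack) = ∅
A[(halt & ack) U halt]: least fixpoint, start Z0 = Sat(halt) = {Done}, add states in Sat(halt & ack) with every successor in Z. Already a fixed point.
Sat(A[(halt & ack) U halt]) = {Done}
Done ∈ Sat(A[(halt & ack) U halt]) = {Done}, so the formula holds at Done.

Yes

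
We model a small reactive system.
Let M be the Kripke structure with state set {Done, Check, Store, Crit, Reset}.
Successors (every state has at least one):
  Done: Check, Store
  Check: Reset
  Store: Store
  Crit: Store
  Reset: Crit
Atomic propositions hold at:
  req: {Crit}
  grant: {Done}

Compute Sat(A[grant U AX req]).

{Reset}

Sat(AX req) = {s : every successor in {Crit}} = {Reset}
A[grant U AX req]: least fixpoint, start Z0 = Sat(AX req) = {Reset}, add states in Sat(grant) with every successor in Z. Already a fixed point.
Sat(A[grant U AX req]) = {Reset}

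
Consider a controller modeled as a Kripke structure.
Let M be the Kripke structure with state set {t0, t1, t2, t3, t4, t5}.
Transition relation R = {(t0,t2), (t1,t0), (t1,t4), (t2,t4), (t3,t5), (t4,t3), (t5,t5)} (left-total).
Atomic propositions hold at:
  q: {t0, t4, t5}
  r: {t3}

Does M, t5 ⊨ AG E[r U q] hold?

E[r U q]: least fixpoint, start Z0 = Sat(q) = {t0, t4, t5}, add states in Sat(r) with some successor in Z. Z1 = {t0, t3, t4, t5}; fixed.
Sat(E[r U q]) = {t0, t3, t4, t5}
AG E[r U q]: greatest fixpoint, start Z0 = {t0, t3, t4, t5}, keep only states in Sat with every successor in Z. Z1 = {t3, t4, t5}; fixed.
Sat(AG E[r U q]) = {t3, t4, t5}
t5 ∈ Sat(AG E[r U q]) = {t3, t4, t5}, so the formula holds at t5.

Yes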